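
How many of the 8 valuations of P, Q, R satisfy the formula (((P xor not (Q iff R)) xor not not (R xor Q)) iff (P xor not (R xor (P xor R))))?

4

P | Q | R | (Q iff R) | not (Q iff R) | (P xor not (Q iff R)) | (R xor Q) | not (R xor Q) | not not (R xor Q) | (P xor R) | (R xor (P xor R)) | not (R xor (P xor R)) | φ
- | - | - | --------- | ------------- | --------------------- | --------- | ------------- | ----------------- | --------- | ----------------- | --------------------- | -
T | T | T |     T     |       F       |           T           |     F     |       T       |         F         |     F     |         T         |           F           | T
T | T | F |     F     |       T       |           F           |     T     |       F       |         T         |     T     |         T         |           F           | T
T | F | T |     F     |       T       |           F           |     T     |       F       |         T         |     F     |         T         |           F           | T
T | F | F |     T     |       F       |           T           |     F     |       T       |         F         |     T     |         T         |           F           | T
F | T | T |     T     |       F       |           F           |     F     |       T       |         F         |     T     |         F         |           T           | F
F | T | F |     F     |       T       |           T           |     T     |       F       |         T         |     F     |         F         |           T           | F
F | F | T |     F     |       T       |           T           |     T     |       F       |         T         |     T     |         F         |           T           | F
F | F | F |     T     |       F       |           F           |     F     |       T       |         F         |     F     |         F         |           T           | F
The formula is true on 4 of the 8 rows.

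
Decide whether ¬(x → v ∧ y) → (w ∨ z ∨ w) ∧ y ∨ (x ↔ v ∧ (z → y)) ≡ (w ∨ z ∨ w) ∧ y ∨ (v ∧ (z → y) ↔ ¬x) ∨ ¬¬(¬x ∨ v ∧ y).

  x      y      z      w      v    |    φ      ψ  
 True   True   True   True   True  |   True   True
 True   True   True   True  False  |   True   True
 True   True   True  False   True  |   True   True
 True   True   True  False  False  |   True   True
 True   True  False   True   True  |   True   True
 True   True  False   True  False  |   True   True
 True   True  False  False   True  |   True   True
 True   True  False  False  False  |  False   True
 True  False   True   True   True  |  False   True
 True  False   True   True  False  |  False   True
 True  False   True  False   True  |  False   True
 True  False   True  False  False  |  False   True
 True  False  False   True   True  |   True  False
 True  False  False   True  False  |  False   True
 True  False  False  False   True  |   True  False
 True  False  False  False  False  |  False   True
False   True   True   True   True  |   True   True
False   True   True   True  False  |   True   True
False   True   True  False   True  |   True   True
False   True   True  False  False  |   True   True
False   True  False   True   True  |   True   True
False   True  False   True  False  |   True   True
False   True  False  False   True  |   True   True
False   True  False  False  False  |   True   True
False  False   True   True   True  |   True   True
False  False   True   True  False  |   True   True
False  False   True  False   True  |   True   True
False  False   True  False  False  |   True   True
False  False  False   True   True  |   True   True
False  False  False   True  False  |   True   True
False  False  False  False   True  |   True   True
False  False  False  False  False  |   True   True
The columns differ at x=True, y=True, z=False, w=False, v=False (φ=False, ψ=True), so they are not equivalent.

not equivalent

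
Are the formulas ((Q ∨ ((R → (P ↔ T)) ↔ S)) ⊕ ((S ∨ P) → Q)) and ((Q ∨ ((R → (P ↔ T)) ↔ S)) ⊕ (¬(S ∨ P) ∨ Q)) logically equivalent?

equivalent

P | Q | R | S | T | φ | ψ
- | - | - | - | - | - | -
T | T | T | T | T | F | F
T | T | T | T | F | F | F
T | T | T | F | T | F | F
T | T | T | F | F | F | F
T | T | F | T | T | F | F
T | T | F | T | F | F | F
T | T | F | F | T | F | F
T | T | F | F | F | F | F
T | F | T | T | T | T | T
T | F | T | T | F | F | F
T | F | T | F | T | F | F
T | F | T | F | F | T | T
T | F | F | T | T | T | T
T | F | F | T | F | T | T
T | F | F | F | T | F | F
T | F | F | F | F | F | F
F | T | T | T | T | F | F
F | T | T | T | F | F | F
F | T | T | F | T | F | F
F | T | T | F | F | F | F
F | T | F | T | T | F | F
F | T | F | T | F | F | F
F | T | F | F | T | F | F
F | T | F | F | F | F | F
F | F | T | T | T | F | F
F | F | T | T | F | T | T
F | F | T | F | T | F | F
F | F | T | F | F | T | T
F | F | F | T | T | T | T
F | F | F | T | F | T | T
F | F | F | F | T | T | T
F | F | F | F | F | T | T
The columns for φ and ψ agree on every row, so they are logically equivalent.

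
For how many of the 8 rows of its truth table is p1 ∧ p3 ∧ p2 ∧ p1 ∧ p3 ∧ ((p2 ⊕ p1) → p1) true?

1

  p1     p2     p3   |    φ  
 True   True   True  |   True
 True   True  False  |  False
 True  False   True  |  False
 True  False  False  |  False
False   True   True  |  False
False   True  False  |  False
False  False   True  |  False
False  False  False  |  False
The formula is true on 1 of the 8 rows.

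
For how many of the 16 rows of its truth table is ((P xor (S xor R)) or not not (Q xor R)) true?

12

P  Q  R  S  |  φ
T  T  T  T  |  T
T  T  T  F  |  F
T  T  F  T  |  T
T  T  F  F  |  T
T  F  T  T  |  T
T  F  T  F  |  T
T  F  F  T  |  F
T  F  F  F  |  T
F  T  T  T  |  F
F  T  T  F  |  T
F  T  F  T  |  T
F  T  F  F  |  T
F  F  T  T  |  T
F  F  T  F  |  T
F  F  F  T  |  T
F  F  F  F  |  F
The formula is true on 12 of the 16 rows.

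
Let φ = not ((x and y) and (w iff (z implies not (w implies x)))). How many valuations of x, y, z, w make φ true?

14

  x   |   y   |   z   |   w   | (x and y) | (w implies x) | not (w implies x) |   φ  
----- | ----- | ----- | ----- | --------- | ------------- | ----------------- | -----
 True |  True |  True |  True |    True   |      True     |       False       |  True
 True |  True |  True | False |    True   |      True     |       False       | False
 True |  True | False |  True |    True   |      True     |       False       | False
 True |  True | False | False |    True   |      True     |       False       |  True
 True | False |  True |  True |   False   |      True     |       False       |  True
 True | False |  True | False |   False   |      True     |       False       |  True
 True | False | False |  True |   False   |      True     |       False       |  True
 True | False | False | False |   False   |      True     |       False       |  True
False |  True |  True |  True |   False   |     False     |        True       |  True
False |  True |  True | False |   False   |      True     |       False       |  True
False |  True | False |  True |   False   |     False     |        True       |  True
False |  True | False | False |   False   |      True     |       False       |  True
False | False |  True |  True |   False   |     False     |        True       |  True
False | False |  True | False |   False   |      True     |       False       |  True
False | False | False |  True |   False   |     False     |        True       |  True
False | False | False | False |   False   |      True     |       False       |  True
The formula is true on 14 of the 16 rows.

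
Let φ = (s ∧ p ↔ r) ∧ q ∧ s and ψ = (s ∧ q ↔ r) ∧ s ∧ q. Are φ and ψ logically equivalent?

p  q  r  s  |  φ  ψ
F  F  F  F  |  F  F
F  F  F  T  |  F  F
F  F  T  F  |  F  F
F  F  T  T  |  F  F
F  T  F  F  |  F  F
F  T  F  T  |  T  F
F  T  T  F  |  F  F
F  T  T  T  |  F  T
T  F  F  F  |  F  F
T  F  F  T  |  F  F
T  F  T  F  |  F  F
T  F  T  T  |  F  F
T  T  F  F  |  F  F
T  T  F  T  |  F  F
T  T  T  F  |  F  F
T  T  T  T  |  T  T
The columns differ at p=F, q=T, r=F, s=T (φ=T, ψ=F), so they are not equivalent.

not equivalent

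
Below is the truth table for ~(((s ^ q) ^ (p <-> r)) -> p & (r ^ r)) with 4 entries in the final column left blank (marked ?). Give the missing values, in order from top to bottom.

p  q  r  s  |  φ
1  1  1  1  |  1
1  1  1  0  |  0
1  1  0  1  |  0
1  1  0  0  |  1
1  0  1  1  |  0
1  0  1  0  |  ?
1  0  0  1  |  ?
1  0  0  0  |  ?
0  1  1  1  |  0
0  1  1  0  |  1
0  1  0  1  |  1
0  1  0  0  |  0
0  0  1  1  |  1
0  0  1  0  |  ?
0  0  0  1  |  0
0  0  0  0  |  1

Row p=1, q=0, r=1, s=0: ((s ^ q) ^ (p <-> r)) = 1, (p & (r ^ r)) = 0, (((s ^ q) ^ (p <-> r)) -> p & (r ^ r)) = 0, so the formula = 1.
Row p=1, q=0, r=0, s=1: ((s ^ q) ^ (p <-> r)) = 1, (p & (r ^ r)) = 0, (((s ^ q) ^ (p <-> r)) -> p & (r ^ r)) = 0, so the formula = 1.
Row p=1, q=0, r=0, s=0: ((s ^ q) ^ (p <-> r)) = 0, (p & (r ^ r)) = 0, (((s ^ q) ^ (p <-> r)) -> p & (r ^ r)) = 1, so the formula = 0.
Row p=0, q=0, r=1, s=0: ((s ^ q) ^ (p <-> r)) = 0, (p & (r ^ r)) = 0, (((s ^ q) ^ (p <-> r)) -> p & (r ^ r)) = 1, so the formula = 0.

1, 1, 0, 0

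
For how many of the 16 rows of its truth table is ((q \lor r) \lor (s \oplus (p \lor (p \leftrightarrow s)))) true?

p  q  r  s  |  (q \lor r)  (p \leftrightarrow s)  φ
T  T  T  T  |      T                 T            T
T  T  T  F  |      T                 F            T
T  T  F  T  |      T                 T            T
T  T  F  F  |      T                 F            T
T  F  T  T  |      T                 T            T
T  F  T  F  |      T                 F            T
T  F  F  T  |      F                 T            F
T  F  F  F  |      F                 F            T
F  T  T  T  |      T                 F            T
F  T  T  F  |      T                 T            T
F  T  F  T  |      T                 F            T
F  T  F  F  |      T                 T            T
F  F  T  T  |      T                 F            T
F  F  T  F  |      T                 T            T
F  F  F  T  |      F                 F            T
F  F  F  F  |      F                 T            T
The formula is true on 15 of the 16 rows.

15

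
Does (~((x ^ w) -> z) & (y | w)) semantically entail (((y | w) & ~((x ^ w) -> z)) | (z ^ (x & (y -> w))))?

x | y | z | w || φ | ψ
T | T | T | T || F | F
T | T | T | F || F | T
T | T | F | T || F | T
T | T | F | F || T | T
T | F | T | T || F | F
T | F | T | F || F | F
T | F | F | T || F | T
T | F | F | F || F | T
F | T | T | T || F | T
F | T | T | F || F | T
F | T | F | T || T | T
F | T | F | F || F | F
F | F | T | T || F | T
F | F | T | F || F | T
F | F | F | T || T | T
F | F | F | F || F | F
In every row where φ is true, ψ is also true, so φ ⊨ ψ.

yes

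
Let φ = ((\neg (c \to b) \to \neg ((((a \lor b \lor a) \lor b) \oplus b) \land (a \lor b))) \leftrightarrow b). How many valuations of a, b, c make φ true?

5

a | b | c || (c \to b) | \neg (c \to b) | (a \lor b \lor a) | ((a \lor b \lor a) \lor b) | (a \lor b) | φ
1 | 1 | 1 ||     1     |       0        |         1         |             1              |     1      | 1
1 | 1 | 0 ||     1     |       0        |         1         |             1              |     1      | 1
1 | 0 | 1 ||     0     |       1        |         1         |             1              |     1      | 1
1 | 0 | 0 ||     1     |       0        |         1         |             1              |     1      | 0
0 | 1 | 1 ||     1     |       0        |         1         |             1              |     1      | 1
0 | 1 | 0 ||     1     |       0        |         1         |             1              |     1      | 1
0 | 0 | 1 ||     0     |       1        |         0         |             0              |     0      | 0
0 | 0 | 0 ||     1     |       0        |         0         |             0              |     0      | 0
The formula is true on 5 of the 8 rows.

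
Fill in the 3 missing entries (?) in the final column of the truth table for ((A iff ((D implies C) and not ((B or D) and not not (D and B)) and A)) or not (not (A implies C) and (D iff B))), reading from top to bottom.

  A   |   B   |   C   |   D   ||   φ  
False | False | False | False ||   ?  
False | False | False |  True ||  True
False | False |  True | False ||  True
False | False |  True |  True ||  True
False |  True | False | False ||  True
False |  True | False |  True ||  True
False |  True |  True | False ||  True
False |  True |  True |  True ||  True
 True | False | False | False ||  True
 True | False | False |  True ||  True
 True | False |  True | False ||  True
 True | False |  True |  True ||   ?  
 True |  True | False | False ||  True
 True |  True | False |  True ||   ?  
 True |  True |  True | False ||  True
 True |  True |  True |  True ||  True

True, True, False

Row A=False, B=False, C=False, D=False: (A iff ((D implies C) and not ((B or D) and not not (D and B)) and A)) = True, not (not (A implies C) and (D iff B)) = True, so the formula = True.
Row A=True, B=False, C=True, D=True: (A iff ((D implies C) and not ((B or D) and not not (D and B)) and A)) = True, not (not (A implies C) and (D iff B)) = True, so the formula = True.
Row A=True, B=True, C=False, D=True: (A iff ((D implies C) and not ((B or D) and not not (D and B)) and A)) = False, not (not (A implies C) and (D iff B)) = False, so the formula = False.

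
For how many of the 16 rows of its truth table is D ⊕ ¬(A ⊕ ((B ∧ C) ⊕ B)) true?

A | B | C | D | (D ⊕ ¬(A ⊕ ((B ∧ C) ⊕ B)))
- | - | - | - | --------------------------
0 | 0 | 0 | 0 |             1             
0 | 0 | 0 | 1 |             0             
0 | 0 | 1 | 0 |             1             
0 | 0 | 1 | 1 |             0             
0 | 1 | 0 | 0 |             0             
0 | 1 | 0 | 1 |             1             
0 | 1 | 1 | 0 |             1             
0 | 1 | 1 | 1 |             0             
1 | 0 | 0 | 0 |             0             
1 | 0 | 0 | 1 |             1             
1 | 0 | 1 | 0 |             0             
1 | 0 | 1 | 1 |             1             
1 | 1 | 0 | 0 |             1             
1 | 1 | 0 | 1 |             0             
1 | 1 | 1 | 0 |             0             
1 | 1 | 1 | 1 |             1             
The formula is true on 8 of the 16 rows.

8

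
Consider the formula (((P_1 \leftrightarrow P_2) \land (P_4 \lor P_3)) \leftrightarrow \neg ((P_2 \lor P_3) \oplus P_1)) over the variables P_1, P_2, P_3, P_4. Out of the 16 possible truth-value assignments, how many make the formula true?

P_1  P_2  P_3  P_4  |  (P_1 \leftrightarrow P_2)  (P_4 \lor P_3)  (P_2 \lor P_3)  ((P_2 \lor P_3) \oplus P_1)  φ
 F    F    F    F   |              T                    F               F                      F               F
 F    F    F    T   |              T                    T               F                      F               T
 F    F    T    F   |              T                    T               T                      T               F
 F    F    T    T   |              T                    T               T                      T               F
 F    T    F    F   |              F                    F               T                      T               T
 F    T    F    T   |              F                    T               T                      T               T
 F    T    T    F   |              F                    T               T                      T               T
 F    T    T    T   |              F                    T               T                      T               T
 T    F    F    F   |              F                    F               F                      T               T
 T    F    F    T   |              F                    T               F                      T               T
 T    F    T    F   |              F                    T               T                      F               F
 T    F    T    T   |              F                    T               T                      F               F
 T    T    F    F   |              T                    F               T                      F               F
 T    T    F    T   |              T                    T               T                      F               T
 T    T    T    F   |              T                    T               T                      F               T
 T    T    T    T   |              T                    T               T                      F               T
The formula is true on 10 of the 16 rows.

10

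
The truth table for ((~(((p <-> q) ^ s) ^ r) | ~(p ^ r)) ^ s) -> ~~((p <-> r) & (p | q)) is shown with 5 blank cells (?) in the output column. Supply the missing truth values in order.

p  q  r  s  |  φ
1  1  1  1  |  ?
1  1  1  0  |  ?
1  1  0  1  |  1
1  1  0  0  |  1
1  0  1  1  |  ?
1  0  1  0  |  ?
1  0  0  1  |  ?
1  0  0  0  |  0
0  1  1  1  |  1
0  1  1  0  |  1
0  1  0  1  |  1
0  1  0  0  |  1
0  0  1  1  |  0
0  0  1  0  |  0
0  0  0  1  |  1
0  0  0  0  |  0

1, 1, 1, 1, 0

Row p=1, q=1, r=1, s=1: ((~(((p <-> q) ^ s) ^ r) | ~(p ^ r)) ^ s) = 0, ~~((p <-> r) & (p | q)) = 1, so the formula = 1.
Row p=1, q=1, r=1, s=0: ((~(((p <-> q) ^ s) ^ r) | ~(p ^ r)) ^ s) = 1, ~~((p <-> r) & (p | q)) = 1, so the formula = 1.
Row p=1, q=0, r=1, s=1: ((~(((p <-> q) ^ s) ^ r) | ~(p ^ r)) ^ s) = 0, ~~((p <-> r) & (p | q)) = 1, so the formula = 1.
Row p=1, q=0, r=1, s=0: ((~(((p <-> q) ^ s) ^ r) | ~(p ^ r)) ^ s) = 1, ~~((p <-> r) & (p | q)) = 1, so the formula = 1.
Row p=1, q=0, r=0, s=1: ((~(((p <-> q) ^ s) ^ r) | ~(p ^ r)) ^ s) = 1, ~~((p <-> r) & (p | q)) = 0, so the formula = 0.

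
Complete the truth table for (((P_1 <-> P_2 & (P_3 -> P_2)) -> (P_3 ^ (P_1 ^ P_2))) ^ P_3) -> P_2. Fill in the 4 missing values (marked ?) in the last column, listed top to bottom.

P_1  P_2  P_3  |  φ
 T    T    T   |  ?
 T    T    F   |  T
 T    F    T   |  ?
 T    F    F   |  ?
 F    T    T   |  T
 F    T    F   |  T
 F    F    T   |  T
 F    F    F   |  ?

T, T, F, T

Row P_1=T, P_2=T, P_3=T: (((P_1 <-> P_2 & (P_3 -> P_2)) -> (P_3 ^ (P_1 ^ P_2))) ^ P_3) = F, so the formula = T.
Row P_1=T, P_2=F, P_3=T: (((P_1 <-> P_2 & (P_3 -> P_2)) -> (P_3 ^ (P_1 ^ P_2))) ^ P_3) = F, so the formula = T.
Row P_1=T, P_2=F, P_3=F: (((P_1 <-> P_2 & (P_3 -> P_2)) -> (P_3 ^ (P_1 ^ P_2))) ^ P_3) = T, so the formula = F.
Row P_1=F, P_2=F, P_3=F: (((P_1 <-> P_2 & (P_3 -> P_2)) -> (P_3 ^ (P_1 ^ P_2))) ^ P_3) = F, so the formula = T.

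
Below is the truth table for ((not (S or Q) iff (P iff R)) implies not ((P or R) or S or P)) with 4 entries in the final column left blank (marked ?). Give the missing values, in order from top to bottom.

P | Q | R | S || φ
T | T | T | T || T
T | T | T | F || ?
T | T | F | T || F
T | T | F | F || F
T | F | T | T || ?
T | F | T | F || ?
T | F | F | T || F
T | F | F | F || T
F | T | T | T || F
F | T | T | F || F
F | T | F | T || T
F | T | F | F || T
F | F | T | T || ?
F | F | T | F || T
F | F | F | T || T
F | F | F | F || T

Row P=T, Q=T, R=T, S=F: (not (S or Q) iff (P iff R)) = F, not ((P or R) or S or P) = F, so the formula = T.
Row P=T, Q=F, R=T, S=T: (not (S or Q) iff (P iff R)) = F, not ((P or R) or S or P) = F, so the formula = T.
Row P=T, Q=F, R=T, S=F: (not (S or Q) iff (P iff R)) = T, not ((P or R) or S or P) = F, so the formula = F.
Row P=F, Q=F, R=T, S=T: (not (S or Q) iff (P iff R)) = T, not ((P or R) or S or P) = F, so the formula = F.

T, T, F, F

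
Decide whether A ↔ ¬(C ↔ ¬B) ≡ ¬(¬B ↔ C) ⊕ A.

not equivalent

  A   |   B   |   C   ||   φ   |   ψ  
False | False | False || False |  True
False | False |  True ||  True | False
False |  True | False ||  True | False
False |  True |  True || False |  True
 True | False | False ||  True | False
 True | False |  True || False |  True
 True |  True | False || False |  True
 True |  True |  True ||  True | False
The columns differ at A=False, B=False, C=False (φ=False, ψ=True), so they are not equivalent.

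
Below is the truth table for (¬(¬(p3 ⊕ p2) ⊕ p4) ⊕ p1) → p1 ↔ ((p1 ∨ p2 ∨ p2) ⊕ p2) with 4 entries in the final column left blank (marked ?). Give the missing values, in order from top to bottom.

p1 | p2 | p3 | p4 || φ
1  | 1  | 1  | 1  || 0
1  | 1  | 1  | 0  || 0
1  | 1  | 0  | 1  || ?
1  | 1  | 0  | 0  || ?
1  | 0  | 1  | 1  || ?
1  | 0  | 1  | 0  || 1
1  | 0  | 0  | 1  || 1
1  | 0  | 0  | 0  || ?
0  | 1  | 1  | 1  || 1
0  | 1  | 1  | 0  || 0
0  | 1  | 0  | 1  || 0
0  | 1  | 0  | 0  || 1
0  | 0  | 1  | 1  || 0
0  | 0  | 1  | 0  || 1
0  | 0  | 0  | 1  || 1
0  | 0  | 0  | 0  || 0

Row p1=1, p2=1, p3=0, p4=1: ((¬(¬(p3 ⊕ p2) ⊕ p4) ⊕ p1) → p1) = 1, ((p1 ∨ p2 ∨ p2) ⊕ p2) = 0, so the formula = 0.
Row p1=1, p2=1, p3=0, p4=0: ((¬(¬(p3 ⊕ p2) ⊕ p4) ⊕ p1) → p1) = 1, ((p1 ∨ p2 ∨ p2) ⊕ p2) = 0, so the formula = 0.
Row p1=1, p2=0, p3=1, p4=1: ((¬(¬(p3 ⊕ p2) ⊕ p4) ⊕ p1) → p1) = 1, ((p1 ∨ p2 ∨ p2) ⊕ p2) = 1, so the formula = 1.
Row p1=1, p2=0, p3=0, p4=0: ((¬(¬(p3 ⊕ p2) ⊕ p4) ⊕ p1) → p1) = 1, ((p1 ∨ p2 ∨ p2) ⊕ p2) = 1, so the formula = 1.

0, 0, 1, 1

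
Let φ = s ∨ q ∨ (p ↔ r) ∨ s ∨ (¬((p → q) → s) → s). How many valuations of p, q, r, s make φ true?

p | q | r | s | (s ∨ q) | (p ↔ r) | (p → q) | ((p → q) → s) | ¬((p → q) → s) | (¬((p → q) → s) → s) | φ
- | - | - | - | ------- | ------- | ------- | ------------- | -------------- | -------------------- | -
F | F | F | F |    F    |    T    |    T    |       F       |       T        |          F           | T
F | F | F | T |    T    |    T    |    T    |       T       |       F        |          T           | T
F | F | T | F |    F    |    F    |    T    |       F       |       T        |          F           | F
F | F | T | T |    T    |    F    |    T    |       T       |       F        |          T           | T
F | T | F | F |    T    |    T    |    T    |       F       |       T        |          F           | T
F | T | F | T |    T    |    T    |    T    |       T       |       F        |          T           | T
F | T | T | F |    T    |    F    |    T    |       F       |       T        |          F           | T
F | T | T | T |    T    |    F    |    T    |       T       |       F        |          T           | T
T | F | F | F |    F    |    F    |    F    |       T       |       F        |          T           | T
T | F | F | T |    T    |    F    |    F    |       T       |       F        |          T           | T
T | F | T | F |    F    |    T    |    F    |       T       |       F        |          T           | T
T | F | T | T |    T    |    T    |    F    |       T       |       F        |          T           | T
T | T | F | F |    T    |    F    |    T    |       F       |       T        |          F           | T
T | T | F | T |    T    |    F    |    T    |       T       |       F        |          T           | T
T | T | T | F |    T    |    T    |    T    |       F       |       T        |          F           | T
T | T | T | T |    T    |    T    |    T    |       T       |       F        |          T           | T
The formula is true on 15 of the 16 rows.

15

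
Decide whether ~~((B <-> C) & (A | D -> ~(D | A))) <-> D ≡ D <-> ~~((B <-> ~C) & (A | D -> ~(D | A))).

  A   |   B   |   C   |   D   |   φ   |   ψ  
----- | ----- | ----- | ----- | ----- | -----
False | False | False | False | False |  True
False | False | False |  True | False | False
False | False |  True | False |  True | False
False | False |  True |  True | False | False
False |  True | False | False |  True | False
False |  True | False |  True | False | False
False |  True |  True | False | False |  True
False |  True |  True |  True | False | False
 True | False | False | False |  True |  True
 True | False | False |  True | False | False
 True | False |  True | False |  True |  True
 True | False |  True |  True | False | False
 True |  True | False | False |  True |  True
 True |  True | False |  True | False | False
 True |  True |  True | False |  True |  True
 True |  True |  True |  True | False | False
The columns differ at A=False, B=False, C=False, D=False (φ=False, ψ=True), so they are not equivalent.

not equivalent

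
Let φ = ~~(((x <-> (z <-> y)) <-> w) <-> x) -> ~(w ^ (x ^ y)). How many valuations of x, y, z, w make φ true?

  x      y      z      w    |  (z <-> y)  (x <-> (z <-> y))  ((x <-> (z <-> y)) <-> w)  (x ^ y)  (w ^ (x ^ y))  ~(w ^ (x ^ y))    φ  
 True   True   True   True  |     True           True                   True             False        True          False       False
 True   True   True  False  |     True           True                  False             False       False           True        True
 True   True  False   True  |    False          False                  False             False        True          False        True
 True   True  False  False  |    False          False                   True             False       False           True        True
 True  False   True   True  |    False          False                  False              True       False           True        True
 True  False   True  False  |    False          False                   True              True        True          False       False
 True  False  False   True  |     True           True                   True              True       False           True        True
 True  False  False  False  |     True           True                  False              True        True          False        True
False   True   True   True  |     True          False                  False              True       False           True        True
False   True   True  False  |     True          False                   True              True        True          False        True
False   True  False   True  |    False           True                   True              True       False           True        True
False   True  False  False  |    False           True                  False              True        True          False       False
False  False   True   True  |    False           True                   True             False        True          False        True
False  False   True  False  |    False           True                  False             False       False           True        True
False  False  False   True  |     True          False                  False             False        True          False       False
False  False  False  False  |     True          False                   True             False       False           True        True
The formula is true on 12 of the 16 rows.

12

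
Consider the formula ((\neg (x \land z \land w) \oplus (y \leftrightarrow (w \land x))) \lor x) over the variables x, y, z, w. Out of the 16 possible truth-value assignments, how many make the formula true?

  x   |   y   |   z   |   w   |   φ  
----- | ----- | ----- | ----- | -----
 True |  True |  True |  True |  True
 True |  True |  True | False |  True
 True |  True | False |  True |  True
 True |  True | False | False |  True
 True | False |  True |  True |  True
 True | False |  True | False |  True
 True | False | False |  True |  True
 True | False | False | False |  True
False |  True |  True |  True |  True
False |  True |  True | False |  True
False |  True | False |  True |  True
False |  True | False | False |  True
False | False |  True |  True | False
False | False |  True | False | False
False | False | False |  True | False
False | False | False | False | False
The formula is true on 12 of the 16 rows.

12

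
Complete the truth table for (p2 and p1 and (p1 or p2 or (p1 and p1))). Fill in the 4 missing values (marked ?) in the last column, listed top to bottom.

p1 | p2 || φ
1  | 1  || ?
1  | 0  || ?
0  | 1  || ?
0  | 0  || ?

Row p1=1, p2=1: (p1 or p2 or (p1 and p1)) = 1, so the formula = 1.
Row p1=1, p2=0: (p1 or p2 or (p1 and p1)) = 1, so the formula = 0.
Row p1=0, p2=1: (p1 or p2 or (p1 and p1)) = 1, so the formula = 0.
Row p1=0, p2=0: (p1 or p2 or (p1 and p1)) = 0, so the formula = 0.

1, 0, 0, 0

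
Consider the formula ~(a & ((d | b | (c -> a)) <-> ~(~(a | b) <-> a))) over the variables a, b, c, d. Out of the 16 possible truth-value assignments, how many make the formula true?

  a      b      c      d       (c -> a)  (d | b | (c -> a))  (a | b)  ~(a | b)  (~(a | b) <-> a)  ~(~(a | b) <-> a)    φ  
 True   True   True   True       True           True           True    False         False               True        False
 True   True   True  False       True           True           True    False         False               True        False
 True   True  False   True       True           True           True    False         False               True        False
 True   True  False  False       True           True           True    False         False               True        False
 True  False   True   True       True           True           True    False         False               True        False
 True  False   True  False       True           True           True    False         False               True        False
 True  False  False   True       True           True           True    False         False               True        False
 True  False  False  False       True           True           True    False         False               True        False
False   True   True   True      False           True           True    False          True              False         True
False   True   True  False      False           True           True    False          True              False         True
False   True  False   True       True           True           True    False          True              False         True
False   True  False  False       True           True           True    False          True              False         True
False  False   True   True      False           True          False     True         False               True         True
False  False   True  False      False          False          False     True         False               True         True
False  False  False   True       True           True          False     True         False               True         True
False  False  False  False       True           True          False     True         False               True         True
The formula is true on 8 of the 16 rows.

8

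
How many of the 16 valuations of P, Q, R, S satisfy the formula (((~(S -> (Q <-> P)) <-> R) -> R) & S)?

6

P  Q  R  S  |  (Q <-> P)  (S -> (Q <-> P))  ~(S -> (Q <-> P))  (~(S -> (Q <-> P)) <-> R)  φ
0  0  0  0  |      1             1                  0                      1              0
0  0  0  1  |      1             1                  0                      1              0
0  0  1  0  |      1             1                  0                      0              0
0  0  1  1  |      1             1                  0                      0              1
0  1  0  0  |      0             1                  0                      1              0
0  1  0  1  |      0             0                  1                      0              1
0  1  1  0  |      0             1                  0                      0              0
0  1  1  1  |      0             0                  1                      1              1
1  0  0  0  |      0             1                  0                      1              0
1  0  0  1  |      0             0                  1                      0              1
1  0  1  0  |      0             1                  0                      0              0
1  0  1  1  |      0             0                  1                      1              1
1  1  0  0  |      1             1                  0                      1              0
1  1  0  1  |      1             1                  0                      1              0
1  1  1  0  |      1             1                  0                      0              0
1  1  1  1  |      1             1                  0                      0              1
The formula is true on 6 of the 16 rows.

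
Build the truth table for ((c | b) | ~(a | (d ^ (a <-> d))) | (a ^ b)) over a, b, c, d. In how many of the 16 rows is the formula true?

14

a  b  c  d  |  φ
1  1  1  1  |  1
1  1  1  0  |  1
1  1  0  1  |  1
1  1  0  0  |  1
1  0  1  1  |  1
1  0  1  0  |  1
1  0  0  1  |  1
1  0  0  0  |  1
0  1  1  1  |  1
0  1  1  0  |  1
0  1  0  1  |  1
0  1  0  0  |  1
0  0  1  1  |  1
0  0  1  0  |  1
0  0  0  1  |  0
0  0  0  0  |  0
The formula is true on 14 of the 16 rows.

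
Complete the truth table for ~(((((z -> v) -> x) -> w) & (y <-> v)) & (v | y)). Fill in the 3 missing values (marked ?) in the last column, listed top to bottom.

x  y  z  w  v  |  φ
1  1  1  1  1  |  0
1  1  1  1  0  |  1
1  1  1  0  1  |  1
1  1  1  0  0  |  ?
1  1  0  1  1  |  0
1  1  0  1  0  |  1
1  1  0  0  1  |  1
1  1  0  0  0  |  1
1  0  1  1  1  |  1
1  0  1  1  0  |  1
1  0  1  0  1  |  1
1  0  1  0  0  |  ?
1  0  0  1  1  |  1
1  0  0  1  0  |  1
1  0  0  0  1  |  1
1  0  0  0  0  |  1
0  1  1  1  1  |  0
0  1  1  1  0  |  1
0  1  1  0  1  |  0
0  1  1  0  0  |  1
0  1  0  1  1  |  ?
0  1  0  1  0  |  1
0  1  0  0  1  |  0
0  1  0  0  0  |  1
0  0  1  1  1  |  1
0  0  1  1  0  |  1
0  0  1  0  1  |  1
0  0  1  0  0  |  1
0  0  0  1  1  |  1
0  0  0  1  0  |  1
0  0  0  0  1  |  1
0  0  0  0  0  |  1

1, 1, 0

Row x=1, y=1, z=1, w=0, v=0: ((((z -> v) -> x) -> w) & (y <-> v)) = 0, (v | y) = 1, (((((z -> v) -> x) -> w) & (y <-> v)) & (v | y)) = 0, so the formula = 1.
Row x=1, y=0, z=1, w=0, v=0: ((((z -> v) -> x) -> w) & (y <-> v)) = 0, (v | y) = 0, (((((z -> v) -> x) -> w) & (y <-> v)) & (v | y)) = 0, so the formula = 1.
Row x=0, y=1, z=0, w=1, v=1: ((((z -> v) -> x) -> w) & (y <-> v)) = 1, (v | y) = 1, (((((z -> v) -> x) -> w) & (y <-> v)) & (v | y)) = 1, so the formula = 0.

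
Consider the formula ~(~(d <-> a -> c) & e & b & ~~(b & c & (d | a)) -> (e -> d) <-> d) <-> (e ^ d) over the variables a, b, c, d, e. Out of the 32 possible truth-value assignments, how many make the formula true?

15

a  b  c  d  e  |  φ
F  F  F  F  F  |  F
F  F  F  F  T  |  T
F  F  F  T  F  |  F
F  F  F  T  T  |  T
F  F  T  F  F  |  F
F  F  T  F  T  |  T
F  F  T  T  F  |  F
F  F  T  T  T  |  T
F  T  F  F  F  |  F
F  T  F  F  T  |  T
F  T  F  T  F  |  F
F  T  F  T  T  |  T
F  T  T  F  F  |  F
F  T  T  F  T  |  T
F  T  T  T  F  |  F
F  T  T  T  T  |  T
T  F  F  F  F  |  F
T  F  F  F  T  |  T
T  F  F  T  F  |  F
T  F  F  T  T  |  T
T  F  T  F  F  |  F
T  F  T  F  T  |  T
T  F  T  T  F  |  F
T  F  T  T  T  |  T
T  T  F  F  F  |  F
T  T  F  F  T  |  T
T  T  F  T  F  |  F
T  T  F  T  T  |  T
T  T  T  F  F  |  F
T  T  T  F  T  |  F
T  T  T  T  F  |  F
T  T  T  T  T  |  T
The formula is true on 15 of the 32 rows.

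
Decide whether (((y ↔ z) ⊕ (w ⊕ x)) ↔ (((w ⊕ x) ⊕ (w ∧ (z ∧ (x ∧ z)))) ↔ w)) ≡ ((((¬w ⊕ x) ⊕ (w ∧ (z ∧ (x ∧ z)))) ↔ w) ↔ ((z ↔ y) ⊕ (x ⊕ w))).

  x   |   y   |   z   |   w   ||   φ   |   ψ  
 True |  True |  True |  True ||  True | False
 True |  True |  True | False ||  True | False
 True |  True | False |  True ||  True | False
 True |  True | False | False || False |  True
 True | False |  True |  True || False |  True
 True | False |  True | False || False |  True
 True | False | False |  True || False |  True
 True | False | False | False ||  True | False
False |  True |  True |  True || False |  True
False |  True |  True | False ||  True | False
False |  True | False |  True ||  True | False
False |  True | False | False || False |  True
False | False |  True |  True ||  True | False
False | False |  True | False || False |  True
False | False | False |  True || False |  True
False | False | False | False ||  True | False
The columns differ at x=True, y=True, z=True, w=True (φ=True, ψ=False), so they are not equivalent.

not equivalent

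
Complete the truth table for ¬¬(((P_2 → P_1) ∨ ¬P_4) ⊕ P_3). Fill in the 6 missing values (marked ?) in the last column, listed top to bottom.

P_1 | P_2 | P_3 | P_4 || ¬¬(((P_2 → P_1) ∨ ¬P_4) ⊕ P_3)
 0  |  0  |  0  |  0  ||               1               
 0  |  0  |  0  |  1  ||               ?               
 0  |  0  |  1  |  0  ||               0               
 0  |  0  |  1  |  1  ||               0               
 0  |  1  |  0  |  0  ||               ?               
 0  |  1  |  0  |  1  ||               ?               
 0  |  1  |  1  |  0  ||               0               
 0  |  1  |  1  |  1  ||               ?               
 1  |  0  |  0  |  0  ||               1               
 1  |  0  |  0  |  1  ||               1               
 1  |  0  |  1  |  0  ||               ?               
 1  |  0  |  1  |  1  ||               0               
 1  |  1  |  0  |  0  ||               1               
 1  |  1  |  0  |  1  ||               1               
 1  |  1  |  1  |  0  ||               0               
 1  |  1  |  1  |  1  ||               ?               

Row P_1=0, P_2=0, P_3=0, P_4=1: (((P_2 → P_1) ∨ ¬P_4) ⊕ P_3) = 1, ¬(((P_2 → P_1) ∨ ¬P_4) ⊕ P_3) = 0, so ¬¬(((P_2 → P_1) ∨ ¬P_4) ⊕ P_3) = 1.
Row P_1=0, P_2=1, P_3=0, P_4=0: (((P_2 → P_1) ∨ ¬P_4) ⊕ P_3) = 1, ¬(((P_2 → P_1) ∨ ¬P_4) ⊕ P_3) = 0, so ¬¬(((P_2 → P_1) ∨ ¬P_4) ⊕ P_3) = 1.
Row P_1=0, P_2=1, P_3=0, P_4=1: (((P_2 → P_1) ∨ ¬P_4) ⊕ P_3) = 0, ¬(((P_2 → P_1) ∨ ¬P_4) ⊕ P_3) = 1, so ¬¬(((P_2 → P_1) ∨ ¬P_4) ⊕ P_3) = 0.
Row P_1=0, P_2=1, P_3=1, P_4=1: (((P_2 → P_1) ∨ ¬P_4) ⊕ P_3) = 1, ¬(((P_2 → P_1) ∨ ¬P_4) ⊕ P_3) = 0, so ¬¬(((P_2 → P_1) ∨ ¬P_4) ⊕ P_3) = 1.
Row P_1=1, P_2=0, P_3=1, P_4=0: (((P_2 → P_1) ∨ ¬P_4) ⊕ P_3) = 0, ¬(((P_2 → P_1) ∨ ¬P_4) ⊕ P_3) = 1, so ¬¬(((P_2 → P_1) ∨ ¬P_4) ⊕ P_3) = 0.
Row P_1=1, P_2=1, P_3=1, P_4=1: (((P_2 → P_1) ∨ ¬P_4) ⊕ P_3) = 0, ¬(((P_2 → P_1) ∨ ¬P_4) ⊕ P_3) = 1, so ¬¬(((P_2 → P_1) ∨ ¬P_4) ⊕ P_3) = 0.

1, 1, 0, 1, 0, 0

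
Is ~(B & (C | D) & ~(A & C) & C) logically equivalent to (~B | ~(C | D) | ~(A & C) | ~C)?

not equivalent

A  B  C  D  |  φ  ψ
T  T  T  T  |  T  F
T  T  T  F  |  T  F
T  T  F  T  |  T  T
T  T  F  F  |  T  T
T  F  T  T  |  T  T
T  F  T  F  |  T  T
T  F  F  T  |  T  T
T  F  F  F  |  T  T
F  T  T  T  |  F  T
F  T  T  F  |  F  T
F  T  F  T  |  T  T
F  T  F  F  |  T  T
F  F  T  T  |  T  T
F  F  T  F  |  T  T
F  F  F  T  |  T  T
F  F  F  F  |  T  T
The columns differ at A=T, B=T, C=T, D=T (φ=T, ψ=F), so they are not equivalent.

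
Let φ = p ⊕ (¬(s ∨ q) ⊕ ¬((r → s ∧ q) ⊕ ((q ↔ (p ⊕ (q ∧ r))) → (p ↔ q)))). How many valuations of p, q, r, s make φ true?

p | q | r | s | φ
- | - | - | - | -
1 | 1 | 1 | 1 | 0
1 | 1 | 1 | 0 | 1
1 | 1 | 0 | 1 | 0
1 | 1 | 0 | 0 | 0
1 | 0 | 1 | 1 | 1
1 | 0 | 1 | 0 | 0
1 | 0 | 0 | 1 | 0
1 | 0 | 0 | 0 | 1
0 | 1 | 1 | 1 | 0
0 | 1 | 1 | 0 | 1
0 | 1 | 0 | 1 | 1
0 | 1 | 0 | 0 | 1
0 | 0 | 1 | 1 | 0
0 | 0 | 1 | 0 | 1
0 | 0 | 0 | 1 | 1
0 | 0 | 0 | 0 | 0
The formula is true on 8 of the 16 rows.

8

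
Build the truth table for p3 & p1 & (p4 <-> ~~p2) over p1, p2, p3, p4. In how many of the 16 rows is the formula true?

p1 | p2 | p3 | p4 || (p3 & (p1 & (p4 <-> ~~p2)))
0  | 0  | 0  | 0  ||              0             
0  | 0  | 0  | 1  ||              0             
0  | 0  | 1  | 0  ||              0             
0  | 0  | 1  | 1  ||              0             
0  | 1  | 0  | 0  ||              0             
0  | 1  | 0  | 1  ||              0             
0  | 1  | 1  | 0  ||              0             
0  | 1  | 1  | 1  ||              0             
1  | 0  | 0  | 0  ||              0             
1  | 0  | 0  | 1  ||              0             
1  | 0  | 1  | 0  ||              1             
1  | 0  | 1  | 1  ||              0             
1  | 1  | 0  | 0  ||              0             
1  | 1  | 0  | 1  ||              0             
1  | 1  | 1  | 0  ||              0             
1  | 1  | 1  | 1  ||              1             
The formula is true on 2 of the 16 rows.

2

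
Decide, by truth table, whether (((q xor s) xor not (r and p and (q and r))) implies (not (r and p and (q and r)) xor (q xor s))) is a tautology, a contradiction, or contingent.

tautology

p | q | r | s || (q xor s) | (q and r) | (r and p and (q and r)) | not (r and p and (q and r)) | φ
T | T | T | T ||     F     |     T     |            T            |              F              | T
T | T | T | F ||     T     |     T     |            T            |              F              | T
T | T | F | T ||     F     |     F     |            F            |              T              | T
T | T | F | F ||     T     |     F     |            F            |              T              | T
T | F | T | T ||     T     |     F     |            F            |              T              | T
T | F | T | F ||     F     |     F     |            F            |              T              | T
T | F | F | T ||     T     |     F     |            F            |              T              | T
T | F | F | F ||     F     |     F     |            F            |              T              | T
F | T | T | T ||     F     |     T     |            F            |              T              | T
F | T | T | F ||     T     |     T     |            F            |              T              | T
F | T | F | T ||     F     |     F     |            F            |              T              | T
F | T | F | F ||     T     |     F     |            F            |              T              | T
F | F | T | T ||     T     |     F     |            F            |              T              | T
F | F | T | F ||     F     |     F     |            F            |              T              | T
F | F | F | T ||     T     |     F     |            F            |              T              | T
F | F | F | F ||     F     |     F     |            F            |              T              | T
Every row is T, so the formula is a tautology.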